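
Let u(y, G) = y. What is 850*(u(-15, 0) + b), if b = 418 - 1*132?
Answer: 230350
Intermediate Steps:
b = 286 (b = 418 - 132 = 286)
850*(u(-15, 0) + b) = 850*(-15 + 286) = 850*271 = 230350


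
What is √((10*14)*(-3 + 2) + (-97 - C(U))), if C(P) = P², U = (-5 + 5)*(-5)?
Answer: I*√237 ≈ 15.395*I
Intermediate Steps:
U = 0 (U = 0*(-5) = 0)
√((10*14)*(-3 + 2) + (-97 - C(U))) = √((10*14)*(-3 + 2) + (-97 - 1*0²)) = √(140*(-1) + (-97 - 1*0)) = √(-140 + (-97 + 0)) = √(-140 - 97) = √(-237) = I*√237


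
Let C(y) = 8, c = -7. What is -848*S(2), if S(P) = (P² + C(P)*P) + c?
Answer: -11024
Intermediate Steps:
S(P) = -7 + P² + 8*P (S(P) = (P² + 8*P) - 7 = -7 + P² + 8*P)
-848*S(2) = -848*(-7 + 2² + 8*2) = -848*(-7 + 4 + 16) = -848*13 = -11024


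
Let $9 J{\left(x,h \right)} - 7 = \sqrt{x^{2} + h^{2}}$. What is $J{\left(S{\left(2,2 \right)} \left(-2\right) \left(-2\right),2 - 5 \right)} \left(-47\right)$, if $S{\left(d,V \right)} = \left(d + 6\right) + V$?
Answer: $- \frac{329}{9} - \frac{47 \sqrt{1609}}{9} \approx -246.03$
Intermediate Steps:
$S{\left(d,V \right)} = 6 + V + d$ ($S{\left(d,V \right)} = \left(6 + d\right) + V = 6 + V + d$)
$J{\left(x,h \right)} = \frac{7}{9} + \frac{\sqrt{h^{2} + x^{2}}}{9}$ ($J{\left(x,h \right)} = \frac{7}{9} + \frac{\sqrt{x^{2} + h^{2}}}{9} = \frac{7}{9} + \frac{\sqrt{h^{2} + x^{2}}}{9}$)
$J{\left(S{\left(2,2 \right)} \left(-2\right) \left(-2\right),2 - 5 \right)} \left(-47\right) = \left(\frac{7}{9} + \frac{\sqrt{\left(2 - 5\right)^{2} + \left(\left(6 + 2 + 2\right) \left(-2\right) \left(-2\right)\right)^{2}}}{9}\right) \left(-47\right) = \left(\frac{7}{9} + \frac{\sqrt{\left(2 - 5\right)^{2} + \left(10 \left(-2\right) \left(-2\right)\right)^{2}}}{9}\right) \left(-47\right) = \left(\frac{7}{9} + \frac{\sqrt{\left(-3\right)^{2} + \left(\left(-20\right) \left(-2\right)\right)^{2}}}{9}\right) \left(-47\right) = \left(\frac{7}{9} + \frac{\sqrt{9 + 40^{2}}}{9}\right) \left(-47\right) = \left(\frac{7}{9} + \frac{\sqrt{9 + 1600}}{9}\right) \left(-47\right) = \left(\frac{7}{9} + \frac{\sqrt{1609}}{9}\right) \left(-47\right) = - \frac{329}{9} - \frac{47 \sqrt{1609}}{9}$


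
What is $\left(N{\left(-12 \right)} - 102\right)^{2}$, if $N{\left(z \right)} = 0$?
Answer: $10404$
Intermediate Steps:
$\left(N{\left(-12 \right)} - 102\right)^{2} = \left(0 - 102\right)^{2} = \left(-102\right)^{2} = 10404$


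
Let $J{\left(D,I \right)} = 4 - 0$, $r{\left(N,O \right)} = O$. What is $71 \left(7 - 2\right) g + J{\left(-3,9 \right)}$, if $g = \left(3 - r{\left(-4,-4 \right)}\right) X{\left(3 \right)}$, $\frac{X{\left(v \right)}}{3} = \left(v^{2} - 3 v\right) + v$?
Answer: $22369$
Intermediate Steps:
$X{\left(v \right)} = - 6 v + 3 v^{2}$ ($X{\left(v \right)} = 3 \left(\left(v^{2} - 3 v\right) + v\right) = 3 \left(v^{2} - 2 v\right) = - 6 v + 3 v^{2}$)
$g = 63$ ($g = \left(3 - -4\right) 3 \cdot 3 \left(-2 + 3\right) = \left(3 + 4\right) 3 \cdot 3 \cdot 1 = 7 \cdot 9 = 63$)
$J{\left(D,I \right)} = 4$ ($J{\left(D,I \right)} = 4 + 0 = 4$)
$71 \left(7 - 2\right) g + J{\left(-3,9 \right)} = 71 \left(7 - 2\right) 63 + 4 = 71 \cdot 5 \cdot 63 + 4 = 71 \cdot 315 + 4 = 22365 + 4 = 22369$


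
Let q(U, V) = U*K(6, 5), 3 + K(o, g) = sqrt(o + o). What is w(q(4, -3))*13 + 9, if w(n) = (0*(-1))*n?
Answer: 9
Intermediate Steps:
K(o, g) = -3 + sqrt(2)*sqrt(o) (K(o, g) = -3 + sqrt(o + o) = -3 + sqrt(2*o) = -3 + sqrt(2)*sqrt(o))
q(U, V) = U*(-3 + 2*sqrt(3)) (q(U, V) = U*(-3 + sqrt(2)*sqrt(6)) = U*(-3 + 2*sqrt(3)))
w(n) = 0 (w(n) = 0*n = 0)
w(q(4, -3))*13 + 9 = 0*13 + 9 = 0 + 9 = 9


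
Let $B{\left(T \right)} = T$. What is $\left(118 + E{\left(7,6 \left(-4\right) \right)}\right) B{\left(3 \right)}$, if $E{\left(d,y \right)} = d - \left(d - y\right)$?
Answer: $282$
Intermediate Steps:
$E{\left(d,y \right)} = y$ ($E{\left(d,y \right)} = d - \left(d - y\right) = y$)
$\left(118 + E{\left(7,6 \left(-4\right) \right)}\right) B{\left(3 \right)} = \left(118 + 6 \left(-4\right)\right) 3 = \left(118 - 24\right) 3 = 94 \cdot 3 = 282$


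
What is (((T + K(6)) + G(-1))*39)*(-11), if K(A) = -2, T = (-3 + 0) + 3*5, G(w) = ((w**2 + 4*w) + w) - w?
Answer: -3003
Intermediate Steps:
G(w) = w**2 + 4*w (G(w) = (w**2 + 5*w) - w = w**2 + 4*w)
T = 12 (T = -3 + 15 = 12)
(((T + K(6)) + G(-1))*39)*(-11) = (((12 - 2) - (4 - 1))*39)*(-11) = ((10 - 1*3)*39)*(-11) = ((10 - 3)*39)*(-11) = (7*39)*(-11) = 273*(-11) = -3003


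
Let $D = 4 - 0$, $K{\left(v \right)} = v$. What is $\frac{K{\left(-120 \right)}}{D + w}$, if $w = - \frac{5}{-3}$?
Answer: $- \frac{360}{17} \approx -21.176$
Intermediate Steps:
$D = 4$ ($D = 4 + 0 = 4$)
$w = \frac{5}{3}$ ($w = \left(-5\right) \left(- \frac{1}{3}\right) = \frac{5}{3} \approx 1.6667$)
$\frac{K{\left(-120 \right)}}{D + w} = - \frac{120}{4 + \frac{5}{3}} = - \frac{120}{\frac{17}{3}} = \left(-120\right) \frac{3}{17} = - \frac{360}{17}$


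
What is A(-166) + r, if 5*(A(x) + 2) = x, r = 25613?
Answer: 127889/5 ≈ 25578.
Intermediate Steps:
A(x) = -2 + x/5
A(-166) + r = (-2 + (⅕)*(-166)) + 25613 = (-2 - 166/5) + 25613 = -176/5 + 25613 = 127889/5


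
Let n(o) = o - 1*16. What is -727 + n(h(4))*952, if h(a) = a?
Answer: -12151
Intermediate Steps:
n(o) = -16 + o (n(o) = o - 16 = -16 + o)
-727 + n(h(4))*952 = -727 + (-16 + 4)*952 = -727 - 12*952 = -727 - 11424 = -12151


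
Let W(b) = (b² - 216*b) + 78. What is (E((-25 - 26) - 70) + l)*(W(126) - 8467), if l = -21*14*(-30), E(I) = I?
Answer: -171622571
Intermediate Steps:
W(b) = 78 + b² - 216*b
l = 8820 (l = -294*(-30) = 8820)
(E((-25 - 26) - 70) + l)*(W(126) - 8467) = (((-25 - 26) - 70) + 8820)*((78 + 126² - 216*126) - 8467) = ((-51 - 70) + 8820)*((78 + 15876 - 27216) - 8467) = (-121 + 8820)*(-11262 - 8467) = 8699*(-19729) = -171622571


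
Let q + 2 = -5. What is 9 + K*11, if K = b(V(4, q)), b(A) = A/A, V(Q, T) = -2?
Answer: 20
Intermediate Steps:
q = -7 (q = -2 - 5 = -7)
b(A) = 1
K = 1
9 + K*11 = 9 + 1*11 = 9 + 11 = 20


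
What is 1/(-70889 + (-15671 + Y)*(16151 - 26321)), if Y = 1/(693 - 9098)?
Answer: 1681/267788649295 ≈ 6.2773e-9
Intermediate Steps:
Y = -1/8405 (Y = 1/(-8405) = -1/8405 ≈ -0.00011898)
1/(-70889 + (-15671 + Y)*(16151 - 26321)) = 1/(-70889 + (-15671 - 1/8405)*(16151 - 26321)) = 1/(-70889 - 131714756/8405*(-10170)) = 1/(-70889 + 267907813704/1681) = 1/(267788649295/1681) = 1681/267788649295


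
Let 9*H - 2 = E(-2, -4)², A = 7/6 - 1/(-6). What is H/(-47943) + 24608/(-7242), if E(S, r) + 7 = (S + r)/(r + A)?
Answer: -9438408869/2777625648 ≈ -3.3980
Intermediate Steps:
A = 4/3 (A = 7*(⅙) - 1*(-⅙) = 7/6 + ⅙ = 4/3 ≈ 1.3333)
E(S, r) = -7 + (S + r)/(4/3 + r) (E(S, r) = -7 + (S + r)/(r + 4/3) = -7 + (S + r)/(4/3 + r))
H = 131/48 (H = 2/9 + ((-28 - 18*(-4) + 3*(-2))/(4 + 3*(-4)))²/9 = 2/9 + ((-28 + 72 - 6)/(4 - 12))²/9 = 2/9 + (38/(-8))²/9 = 2/9 + (-⅛*38)²/9 = 2/9 + (-19/4)²/9 = 2/9 + (⅑)*(361/16) = 2/9 + 361/144 = 131/48 ≈ 2.7292)
H/(-47943) + 24608/(-7242) = (131/48)/(-47943) + 24608/(-7242) = (131/48)*(-1/47943) + 24608*(-1/7242) = -131/2301264 - 12304/3621 = -9438408869/2777625648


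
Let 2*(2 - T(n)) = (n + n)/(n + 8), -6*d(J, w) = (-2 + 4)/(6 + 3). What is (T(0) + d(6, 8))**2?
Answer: 2809/729 ≈ 3.8532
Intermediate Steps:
d(J, w) = -1/27 (d(J, w) = -(-2 + 4)/(6*(6 + 3)) = -1/(3*9) = -1/6*2/9 = -1/27)
T(n) = 2 - n/(8 + n) (T(n) = 2 - (n + n)/(2*(n + 8)) = 2 - 2*n/(2*(8 + n)) = 2 - n/(8 + n))
(T(0) + d(6, 8))**2 = ((16 + 0)/(8 + 0) - 1/27)**2 = (16/8 - 1/27)**2 = ((1/8)*16 - 1/27)**2 = (2 - 1/27)**2 = (53/27)**2 = 2809/729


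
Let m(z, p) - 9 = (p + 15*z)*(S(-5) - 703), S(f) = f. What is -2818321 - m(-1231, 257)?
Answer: -15709594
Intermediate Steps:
m(z, p) = 9 - 10620*z - 708*p (m(z, p) = 9 + (p + 15*z)*(-5 - 703) = 9 + (p + 15*z)*(-708) = 9 + (-10620*z - 708*p) = 9 - 10620*z - 708*p)
-2818321 - m(-1231, 257) = -2818321 - (9 - 10620*(-1231) - 708*257) = -2818321 - (9 + 13073220 - 181956) = -2818321 - 1*12891273 = -2818321 - 12891273 = -15709594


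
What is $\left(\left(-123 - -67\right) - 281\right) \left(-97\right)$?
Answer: $32689$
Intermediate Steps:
$\left(\left(-123 - -67\right) - 281\right) \left(-97\right) = \left(\left(-123 + 67\right) - 281\right) \left(-97\right) = \left(-56 - 281\right) \left(-97\right) = \left(-337\right) \left(-97\right) = 32689$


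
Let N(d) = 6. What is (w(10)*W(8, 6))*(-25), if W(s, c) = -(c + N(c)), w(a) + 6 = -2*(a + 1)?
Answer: -8400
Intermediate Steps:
w(a) = -8 - 2*a (w(a) = -6 - 2*(a + 1) = -6 - 2*(1 + a) = -6 + (-2 - 2*a) = -8 - 2*a)
W(s, c) = -6 - c (W(s, c) = -(c + 6) = -(6 + c) = -6 - c)
(w(10)*W(8, 6))*(-25) = ((-8 - 2*10)*(-6 - 1*6))*(-25) = ((-8 - 20)*(-6 - 6))*(-25) = -28*(-12)*(-25) = 336*(-25) = -8400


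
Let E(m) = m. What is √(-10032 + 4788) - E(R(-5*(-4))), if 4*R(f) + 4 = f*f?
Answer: -99 + 2*I*√1311 ≈ -99.0 + 72.416*I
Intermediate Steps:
R(f) = -1 + f²/4 (R(f) = -1 + (f*f)/4 = -1 + f²/4)
√(-10032 + 4788) - E(R(-5*(-4))) = √(-10032 + 4788) - (-1 + (-5*(-4))²/4) = √(-5244) - (-1 + (¼)*20²) = 2*I*√1311 - (-1 + (¼)*400) = 2*I*√1311 - (-1 + 100) = 2*I*√1311 - 1*99 = 2*I*√1311 - 99 = -99 + 2*I*√1311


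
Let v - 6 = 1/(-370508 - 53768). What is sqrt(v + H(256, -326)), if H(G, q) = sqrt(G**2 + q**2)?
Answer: sqrt(270015080195 + 90005062088*sqrt(42953))/212138 ≈ 20.506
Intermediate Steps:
v = 2545655/424276 (v = 6 + 1/(-370508 - 53768) = 6 + 1/(-424276) = 6 - 1/424276 = 2545655/424276 ≈ 6.0000)
sqrt(v + H(256, -326)) = sqrt(2545655/424276 + sqrt(256**2 + (-326)**2)) = sqrt(2545655/424276 + sqrt(65536 + 106276)) = sqrt(2545655/424276 + sqrt(171812)) = sqrt(2545655/424276 + 2*sqrt(42953))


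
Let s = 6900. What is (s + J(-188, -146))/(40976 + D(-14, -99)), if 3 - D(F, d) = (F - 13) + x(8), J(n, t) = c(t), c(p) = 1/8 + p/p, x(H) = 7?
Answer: 7887/46856 ≈ 0.16832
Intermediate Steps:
c(p) = 9/8 (c(p) = 1*(⅛) + 1 = ⅛ + 1 = 9/8)
J(n, t) = 9/8
D(F, d) = 9 - F (D(F, d) = 3 - ((F - 13) + 7) = 3 - ((-13 + F) + 7) = 3 - (-6 + F) = 3 + (6 - F) = 9 - F)
(s + J(-188, -146))/(40976 + D(-14, -99)) = (6900 + 9/8)/(40976 + (9 - 1*(-14))) = 55209/(8*(40976 + (9 + 14))) = 55209/(8*(40976 + 23)) = (55209/8)/40999 = (55209/8)*(1/40999) = 7887/46856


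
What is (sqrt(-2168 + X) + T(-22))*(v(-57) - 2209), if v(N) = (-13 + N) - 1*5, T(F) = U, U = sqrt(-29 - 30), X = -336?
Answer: 2284*I*(-sqrt(59) - 2*sqrt(626)) ≈ -1.3184e+5*I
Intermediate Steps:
U = I*sqrt(59) (U = sqrt(-59) = I*sqrt(59) ≈ 7.6811*I)
T(F) = I*sqrt(59)
v(N) = -18 + N (v(N) = (-13 + N) - 5 = -18 + N)
(sqrt(-2168 + X) + T(-22))*(v(-57) - 2209) = (sqrt(-2168 - 336) + I*sqrt(59))*((-18 - 57) - 2209) = (sqrt(-2504) + I*sqrt(59))*(-75 - 2209) = (2*I*sqrt(626) + I*sqrt(59))*(-2284) = (I*sqrt(59) + 2*I*sqrt(626))*(-2284) = -4568*I*sqrt(626) - 2284*I*sqrt(59)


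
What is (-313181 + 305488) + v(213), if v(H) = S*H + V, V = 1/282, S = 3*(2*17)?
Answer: 3957307/282 ≈ 14033.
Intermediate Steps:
S = 102 (S = 3*34 = 102)
V = 1/282 ≈ 0.0035461
v(H) = 1/282 + 102*H (v(H) = 102*H + 1/282 = 1/282 + 102*H)
(-313181 + 305488) + v(213) = (-313181 + 305488) + (1/282 + 102*213) = -7693 + (1/282 + 21726) = -7693 + 6126733/282 = 3957307/282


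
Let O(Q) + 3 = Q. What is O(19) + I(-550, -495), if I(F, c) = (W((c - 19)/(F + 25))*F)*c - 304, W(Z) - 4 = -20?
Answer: -4356288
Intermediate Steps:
W(Z) = -16 (W(Z) = 4 - 20 = -16)
O(Q) = -3 + Q
I(F, c) = -304 - 16*F*c (I(F, c) = (-16*F)*c - 304 = -16*F*c - 304 = -304 - 16*F*c)
O(19) + I(-550, -495) = (-3 + 19) + (-304 - 16*(-550)*(-495)) = 16 + (-304 - 4356000) = 16 - 4356304 = -4356288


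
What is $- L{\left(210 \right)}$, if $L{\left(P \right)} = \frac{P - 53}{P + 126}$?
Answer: $- \frac{157}{336} \approx -0.46726$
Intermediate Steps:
$L{\left(P \right)} = \frac{-53 + P}{126 + P}$
$- L{\left(210 \right)} = - \frac{-53 + 210}{126 + 210} = - \frac{157}{336}$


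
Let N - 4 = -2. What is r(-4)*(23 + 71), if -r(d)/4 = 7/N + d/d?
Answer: -1692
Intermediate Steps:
N = 2 (N = 4 - 2 = 2)
r(d) = -18 (r(d) = -4*(7/2 + d/d) = -4*(7*(1/2) + 1) = -4*(7/2 + 1) = -4*9/2 = -18)
r(-4)*(23 + 71) = -18*(23 + 71) = -18*94 = -1692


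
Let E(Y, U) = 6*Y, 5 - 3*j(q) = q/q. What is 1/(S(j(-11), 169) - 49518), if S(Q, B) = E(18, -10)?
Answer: -1/49410 ≈ -2.0239e-5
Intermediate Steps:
j(q) = 4/3 (j(q) = 5/3 - q/(3*q) = 5/3 - 1/3*1 = 5/3 - 1/3 = 4/3)
S(Q, B) = 108 (S(Q, B) = 6*18 = 108)
1/(S(j(-11), 169) - 49518) = 1/(108 - 49518) = 1/(-49410) = -1/49410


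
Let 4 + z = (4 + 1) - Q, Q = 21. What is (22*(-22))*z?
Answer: 9680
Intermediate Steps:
z = -20 (z = -4 + ((4 + 1) - 1*21) = -4 + (5 - 21) = -4 - 16 = -20)
(22*(-22))*z = (22*(-22))*(-20) = -484*(-20) = 9680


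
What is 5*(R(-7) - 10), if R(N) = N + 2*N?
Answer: -155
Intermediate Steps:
R(N) = 3*N
5*(R(-7) - 10) = 5*(3*(-7) - 10) = 5*(-21 - 10) = 5*(-31) = -155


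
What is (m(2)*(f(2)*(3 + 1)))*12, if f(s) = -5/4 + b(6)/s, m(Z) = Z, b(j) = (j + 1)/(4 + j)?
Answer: -432/5 ≈ -86.400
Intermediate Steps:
b(j) = (1 + j)/(4 + j)
f(s) = -5/4 + 7/(10*s) (f(s) = -5/4 + ((1 + 6)/(4 + 6))/s = -5*¼ + (7/10)/s = -5/4 + ((⅒)*7)/s = -5/4 + 7/(10*s))
(m(2)*(f(2)*(3 + 1)))*12 = (2*(((1/20)*(14 - 25*2)/2)*(3 + 1)))*12 = (2*(((1/20)*(½)*(14 - 50))*4))*12 = (2*(((1/20)*(½)*(-36))*4))*12 = (2*(-9/10*4))*12 = (2*(-18/5))*12 = -36/5*12 = -432/5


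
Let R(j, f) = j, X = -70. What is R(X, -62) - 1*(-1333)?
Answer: 1263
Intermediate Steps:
R(X, -62) - 1*(-1333) = -70 - 1*(-1333) = -70 + 1333 = 1263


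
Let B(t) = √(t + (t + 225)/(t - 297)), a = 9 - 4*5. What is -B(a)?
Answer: -I*√277354/154 ≈ -3.4198*I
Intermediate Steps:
a = -11 (a = 9 - 20 = -11)
B(t) = √(t + (225 + t)/(-297 + t))
-B(a) = -√((225 - 11 - 11*(-297 - 11))/(-297 - 11)) = -√((225 - 11 - 11*(-308))/(-308)) = -√(-(225 - 11 + 3388)/308) = -√(-1/308*3602) = -√(-1801/154) = -I*√277354/154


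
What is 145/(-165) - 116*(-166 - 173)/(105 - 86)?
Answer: 1297141/627 ≈ 2068.8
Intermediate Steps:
145/(-165) - 116*(-166 - 173)/(105 - 86) = 145*(-1/165) - 116/(19/(-339)) = -29/33 - 116/(19*(-1/339)) = -29/33 - 116/(-19/339) = -29/33 - 116*(-339/19) = -29/33 + 39324/19 = 1297141/627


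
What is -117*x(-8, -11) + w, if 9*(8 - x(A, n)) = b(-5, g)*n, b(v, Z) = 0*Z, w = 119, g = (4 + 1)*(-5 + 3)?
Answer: -817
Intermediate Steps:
g = -10 (g = 5*(-2) = -10)
b(v, Z) = 0
x(A, n) = 8 (x(A, n) = 8 - 0*n = 8 - ⅑*0 = 8 + 0 = 8)
-117*x(-8, -11) + w = -117*8 + 119 = -936 + 119 = -817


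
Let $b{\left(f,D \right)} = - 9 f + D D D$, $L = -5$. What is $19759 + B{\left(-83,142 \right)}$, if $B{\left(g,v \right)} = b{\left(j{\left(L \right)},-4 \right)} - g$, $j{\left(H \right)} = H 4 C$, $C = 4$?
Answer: $20498$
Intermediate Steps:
$j{\left(H \right)} = 16 H$ ($j{\left(H \right)} = H 4 \cdot 4 = 4 H 4 = 16 H$)
$b{\left(f,D \right)} = D^{3} - 9 f$ ($b{\left(f,D \right)} = - 9 f + D^{2} D = - 9 f + D^{3} = D^{3} - 9 f$)
$B{\left(g,v \right)} = 656 - g$ ($B{\left(g,v \right)} = \left(\left(-4\right)^{3} - 9 \cdot 16 \left(-5\right)\right) - g = \left(-64 - -720\right) - g = \left(-64 + 720\right) - g = 656 - g$)
$19759 + B{\left(-83,142 \right)} = 19759 + \left(656 - -83\right) = 19759 + \left(656 + 83\right) = 19759 + 739 = 20498$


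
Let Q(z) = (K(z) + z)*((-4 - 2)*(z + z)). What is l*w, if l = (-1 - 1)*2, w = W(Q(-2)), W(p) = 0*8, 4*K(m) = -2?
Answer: 0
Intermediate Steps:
K(m) = -½ (K(m) = (¼)*(-2) = -½)
Q(z) = -12*z*(-½ + z) (Q(z) = (-½ + z)*((-4 - 2)*(z + z)) = (-½ + z)*(-12*z) = -12*z*(-½ + z))
W(p) = 0
w = 0
l = -4 (l = -2*2 = -4)
l*w = -4*0 = 0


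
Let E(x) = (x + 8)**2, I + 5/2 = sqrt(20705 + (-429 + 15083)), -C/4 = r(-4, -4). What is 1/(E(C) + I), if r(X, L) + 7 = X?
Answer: 10806/29050973 - 4*sqrt(35359)/29050973 ≈ 0.00034608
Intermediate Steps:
r(X, L) = -7 + X
C = 44 (C = -4*(-7 - 4) = -4*(-11) = 44)
I = -5/2 + sqrt(35359) (I = -5/2 + sqrt(20705 + (-429 + 15083)) = -5/2 + sqrt(20705 + 14654) = -5/2 + sqrt(35359) ≈ 185.54)
E(x) = (8 + x)**2
1/(E(C) + I) = 1/((8 + 44)**2 + (-5/2 + sqrt(35359))) = 1/(52**2 + (-5/2 + sqrt(35359))) = 1/(2704 + (-5/2 + sqrt(35359))) = 1/(5403/2 + sqrt(35359))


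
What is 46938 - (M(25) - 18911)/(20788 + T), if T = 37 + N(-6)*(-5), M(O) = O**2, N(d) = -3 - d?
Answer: 488399033/10405 ≈ 46939.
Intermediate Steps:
T = 22 (T = 37 + (-3 - 1*(-6))*(-5) = 37 + (-3 + 6)*(-5) = 37 + 3*(-5) = 37 - 15 = 22)
46938 - (M(25) - 18911)/(20788 + T) = 46938 - (25**2 - 18911)/(20788 + 22) = 46938 - (625 - 18911)/20810 = 46938 - (-18286)/20810 = 46938 - 1*(-9143/10405) = 46938 + 9143/10405 = 488399033/10405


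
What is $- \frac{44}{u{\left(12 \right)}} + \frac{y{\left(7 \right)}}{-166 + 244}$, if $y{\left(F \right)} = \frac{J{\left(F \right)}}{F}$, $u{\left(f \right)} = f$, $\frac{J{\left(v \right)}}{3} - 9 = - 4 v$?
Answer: $- \frac{2059}{546} \approx -3.7711$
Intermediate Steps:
$J{\left(v \right)} = 27 - 12 v$ ($J{\left(v \right)} = 27 + 3 \left(- 4 v\right) = 27 - 12 v$)
$y{\left(F \right)} = \frac{27 - 12 F}{F}$
$- \frac{44}{u{\left(12 \right)}} + \frac{y{\left(7 \right)}}{-166 + 244} = - \frac{44}{12} + \frac{-12 + \frac{27}{7}}{-166 + 244} = \left(-44\right) \frac{1}{12} + \frac{-12 + 27 \cdot \frac{1}{7}}{78} = - \frac{11}{3} + \frac{-12 + \frac{27}{7}}{78} = - \frac{11}{3} + \frac{1}{78} \left(- \frac{57}{7}\right) = - \frac{11}{3} - \frac{19}{182} = - \frac{2059}{546}$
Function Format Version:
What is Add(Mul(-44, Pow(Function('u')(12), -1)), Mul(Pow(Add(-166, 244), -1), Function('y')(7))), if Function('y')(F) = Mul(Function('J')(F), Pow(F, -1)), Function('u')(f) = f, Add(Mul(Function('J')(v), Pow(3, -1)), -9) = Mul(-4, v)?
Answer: Rational(-2059, 546) ≈ -3.7711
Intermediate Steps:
Function('J')(v) = Add(27, Mul(-12, v)) (Function('J')(v) = Add(27, Mul(3, Mul(-4, v))) = Add(27, Mul(-12, v)))
Function('y')(F) = Mul(Pow(F, -1), Add(27, Mul(-12, F))) (Function('y')(F) = Mul(Add(27, Mul(-12, F)), Pow(F, -1)) = Mul(Pow(F, -1), Add(27, Mul(-12, F))))
Add(Mul(-44, Pow(Function('u')(12), -1)), Mul(Pow(Add(-166, 244), -1), Function('y')(7))) = Add(Mul(-44, Pow(12, -1)), Mul(Pow(Add(-166, 244), -1), Add(-12, Mul(27, Pow(7, -1))))) = Add(Mul(-44, Rational(1, 12)), Mul(Pow(78, -1), Add(-12, Mul(27, Rational(1, 7))))) = Add(Rational(-11, 3), Mul(Rational(1, 78), Add(-12, Rational(27, 7)))) = Add(Rational(-11, 3), Mul(Rational(1, 78), Rational(-57, 7))) = Add(Rational(-11, 3), Rational(-19, 182)) = Rational(-2059, 546)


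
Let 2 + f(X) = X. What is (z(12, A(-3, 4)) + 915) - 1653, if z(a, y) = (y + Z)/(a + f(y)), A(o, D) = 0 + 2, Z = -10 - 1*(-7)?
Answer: -8857/12 ≈ -738.08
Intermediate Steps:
f(X) = -2 + X
Z = -3 (Z = -10 + 7 = -3)
A(o, D) = 2
z(a, y) = (-3 + y)/(-2 + a + y) (z(a, y) = (y - 3)/(a + (-2 + y)) = (-3 + y)/(-2 + a + y))
(z(12, A(-3, 4)) + 915) - 1653 = ((-3 + 2)/(-2 + 12 + 2) + 915) - 1653 = (-1/12 + 915) - 1653 = 10979/12 - 1653 = -8857/12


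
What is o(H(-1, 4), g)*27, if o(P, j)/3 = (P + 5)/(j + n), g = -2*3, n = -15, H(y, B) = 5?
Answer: -270/7 ≈ -38.571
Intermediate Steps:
g = -6
o(P, j) = 3*(5 + P)/(-15 + j) (o(P, j) = 3*((P + 5)/(j - 15)) = 3*((5 + P)/(-15 + j)) = 3*(5 + P)/(-15 + j))
o(H(-1, 4), g)*27 = (3*(5 + 5)/(-15 - 6))*27 = (3*10/(-21))*27 = (3*(-1/21)*10)*27 = -10/7*27 = -270/7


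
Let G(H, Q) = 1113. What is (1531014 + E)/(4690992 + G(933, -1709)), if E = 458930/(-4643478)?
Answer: 3554614683881/10893843170595 ≈ 0.32630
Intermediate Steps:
E = -229465/2321739 (E = 458930*(-1/4643478) = -229465/2321739 ≈ -0.098833)
(1531014 + E)/(4690992 + G(933, -1709)) = (1531014 - 229465/2321739)/(4690992 + 1113) = (3554614683881/2321739)/4692105 = (3554614683881/2321739)*(1/4692105) = 3554614683881/10893843170595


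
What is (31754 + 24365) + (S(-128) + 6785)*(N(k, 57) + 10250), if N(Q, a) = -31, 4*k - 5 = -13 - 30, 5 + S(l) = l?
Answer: 68032907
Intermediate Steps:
S(l) = -5 + l
k = -19/2 (k = 5/4 + (-13 - 30)/4 = 5/4 + (1/4)*(-43) = 5/4 - 43/4 = -19/2 ≈ -9.5000)
(31754 + 24365) + (S(-128) + 6785)*(N(k, 57) + 10250) = (31754 + 24365) + ((-5 - 128) + 6785)*(-31 + 10250) = 56119 + (-133 + 6785)*10219 = 56119 + 6652*10219 = 56119 + 67976788 = 68032907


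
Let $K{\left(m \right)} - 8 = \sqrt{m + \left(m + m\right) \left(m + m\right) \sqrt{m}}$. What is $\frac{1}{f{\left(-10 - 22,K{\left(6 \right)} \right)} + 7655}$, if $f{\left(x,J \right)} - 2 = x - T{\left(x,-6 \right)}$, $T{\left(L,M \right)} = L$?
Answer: $\frac{1}{7657} \approx 0.0001306$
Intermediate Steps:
$K{\left(m \right)} = 8 + \sqrt{m + 4 m^{\frac{5}{2}}}$ ($K{\left(m \right)} = 8 + \sqrt{m + \left(m + m\right) \left(m + m\right) \sqrt{m}} = 8 + \sqrt{m + 2 m 2 m \sqrt{m}} = 8 + \sqrt{m + 4 m^{2} \sqrt{m}} = 8 + \sqrt{m + 4 m^{\frac{5}{2}}}$)
$f{\left(x,J \right)} = 2$ ($f{\left(x,J \right)} = 2 + \left(x - x\right) = 2 + 0 = 2$)
$\frac{1}{f{\left(-10 - 22,K{\left(6 \right)} \right)} + 7655} = \frac{1}{2 + 7655} = \frac{1}{7657}$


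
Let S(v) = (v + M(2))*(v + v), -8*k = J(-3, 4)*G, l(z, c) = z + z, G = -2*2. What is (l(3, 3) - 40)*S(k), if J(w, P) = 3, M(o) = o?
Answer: -357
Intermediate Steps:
G = -4
l(z, c) = 2*z
k = 3/2 (k = -3*(-4)/8 = -1/8*(-12) = 3/2 ≈ 1.5000)
S(v) = 2*v*(2 + v) (S(v) = (v + 2)*(v + v) = (2 + v)*(2*v) = 2*v*(2 + v))
(l(3, 3) - 40)*S(k) = (2*3 - 40)*(2*(3/2)*(2 + 3/2)) = (6 - 40)*(2*(3/2)*(7/2)) = -34*21/2 = -357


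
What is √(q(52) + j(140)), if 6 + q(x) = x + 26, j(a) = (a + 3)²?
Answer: √20521 ≈ 143.25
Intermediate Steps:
j(a) = (3 + a)²
q(x) = 20 + x (q(x) = -6 + (x + 26) = -6 + (26 + x) = 20 + x)
√(q(52) + j(140)) = √((20 + 52) + (3 + 140)²) = √(72 + 143²) = √(72 + 20449) = √20521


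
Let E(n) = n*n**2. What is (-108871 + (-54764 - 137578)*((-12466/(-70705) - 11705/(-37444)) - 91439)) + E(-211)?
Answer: 23268635733963896501/1323739010 ≈ 1.7578e+10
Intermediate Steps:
E(n) = n**3
(-108871 + (-54764 - 137578)*((-12466/(-70705) - 11705/(-37444)) - 91439)) + E(-211) = (-108871 + (-54764 - 137578)*((-12466/(-70705) - 11705/(-37444)) - 91439)) + (-211)**3 = (-108871 - 192342*((-12466*(-1/70705) - 11705*(-1/37444)) - 91439)) - 9393931 = (-108871 - 192342*((12466/70705 + 11705/37444) - 91439)) - 9393931 = (-108871 - 192342*(1294378929/2647478020 - 91439)) - 9393931 = (-108871 - 192342*(-242081448291851/2647478020)) - 9393931 = (-108871 + 23281214963675602521/1323739010) - 9393931 = 23281070846885844811/1323739010 - 9393931 = 23268635733963896501/1323739010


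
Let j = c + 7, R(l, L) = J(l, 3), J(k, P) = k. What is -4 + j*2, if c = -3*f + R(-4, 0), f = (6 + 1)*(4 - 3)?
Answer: -40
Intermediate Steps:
R(l, L) = l
f = 7 (f = 7*1 = 7)
c = -25 (c = -3*7 - 4 = -21 - 4 = -25)
j = -18 (j = -25 + 7 = -18)
-4 + j*2 = -4 - 18*2 = -4 - 36 = -40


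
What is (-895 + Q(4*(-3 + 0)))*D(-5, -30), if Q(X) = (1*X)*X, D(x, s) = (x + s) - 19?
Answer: 40554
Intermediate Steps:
D(x, s) = -19 + s + x (D(x, s) = (s + x) - 19 = -19 + s + x)
Q(X) = X² (Q(X) = X*X = X²)
(-895 + Q(4*(-3 + 0)))*D(-5, -30) = (-895 + (4*(-3 + 0))²)*(-19 - 30 - 5) = (-895 + (4*(-3))²)*(-54) = (-895 + (-12)²)*(-54) = (-895 + 144)*(-54) = -751*(-54) = 40554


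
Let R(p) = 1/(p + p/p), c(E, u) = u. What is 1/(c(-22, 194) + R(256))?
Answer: 257/49859 ≈ 0.0051545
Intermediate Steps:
R(p) = 1/(1 + p) (R(p) = 1/(p + 1) = 1/(1 + p))
1/(c(-22, 194) + R(256)) = 1/(194 + 1/(1 + 256)) = 1/(194 + 1/257) = 1/(49859/257) = 257/49859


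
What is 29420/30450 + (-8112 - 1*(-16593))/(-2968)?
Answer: -2441827/1291080 ≈ -1.8913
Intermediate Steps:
29420/30450 + (-8112 - 1*(-16593))/(-2968) = 29420*(1/30450) + (-8112 + 16593)*(-1/2968) = 2942/3045 + 8481*(-1/2968) = 2942/3045 - 8481/2968 = -2441827/1291080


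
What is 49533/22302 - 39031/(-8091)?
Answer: 47082995/6683166 ≈ 7.0450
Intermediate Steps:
49533/22302 - 39031/(-8091) = 49533*(1/22302) - 39031*(-1/8091) = 16511/7434 + 39031/8091 = 47082995/6683166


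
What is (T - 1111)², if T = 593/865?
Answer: 922410418084/748225 ≈ 1.2328e+6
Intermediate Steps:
T = 593/865 (T = 593*(1/865) = 593/865 ≈ 0.68555)
(T - 1111)² = (593/865 - 1111)² = (-960422/865)² = 922410418084/748225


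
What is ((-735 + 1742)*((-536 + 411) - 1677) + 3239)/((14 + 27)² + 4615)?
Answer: -1811375/6296 ≈ -287.70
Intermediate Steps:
((-735 + 1742)*((-536 + 411) - 1677) + 3239)/((14 + 27)² + 4615) = (1007*(-125 - 1677) + 3239)/(41² + 4615) = (1007*(-1802) + 3239)/(1681 + 4615) = (-1814614 + 3239)/6296 = -1811375*1/6296 = -1811375/6296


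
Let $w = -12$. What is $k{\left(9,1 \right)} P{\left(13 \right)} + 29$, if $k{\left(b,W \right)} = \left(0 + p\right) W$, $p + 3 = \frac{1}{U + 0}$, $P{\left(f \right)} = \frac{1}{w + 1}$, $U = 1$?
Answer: $\frac{321}{11} \approx 29.182$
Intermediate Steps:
$P{\left(f \right)} = - \frac{1}{11}$ ($P{\left(f \right)} = \frac{1}{-12 + 1} = \frac{1}{-11} = - \frac{1}{11}$)
$p = -2$ ($p = -3 + \frac{1}{1 + 0} = -3 + 1^{-1} = -3 + 1 = -2$)
$k{\left(b,W \right)} = - 2 W$ ($k{\left(b,W \right)} = \left(0 - 2\right) W = - 2 W$)
$k{\left(9,1 \right)} P{\left(13 \right)} + 29 = \left(-2\right) 1 \left(- \frac{1}{11}\right) + 29 = \left(-2\right) \left(- \frac{1}{11}\right) + 29 = \frac{2}{11} + 29 = \frac{321}{11}$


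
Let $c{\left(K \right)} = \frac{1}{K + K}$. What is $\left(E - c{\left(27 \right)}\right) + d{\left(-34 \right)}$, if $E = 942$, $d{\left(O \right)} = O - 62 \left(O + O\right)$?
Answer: $\frac{276695}{54} \approx 5124.0$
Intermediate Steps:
$d{\left(O \right)} = - 123 O$ ($d{\left(O \right)} = O - 62 \cdot 2 O = O - 124 O = - 123 O$)
$c{\left(K \right)} = \frac{1}{2 K}$
$\left(E - c{\left(27 \right)}\right) + d{\left(-34 \right)} = \left(942 - \frac{1}{2 \cdot 27}\right) - -4182 = \left(942 - \frac{1}{2} \cdot \frac{1}{27}\right) + 4182 = \left(942 - \frac{1}{54}\right) + 4182 = \frac{50867}{54} + 4182 = \frac{276695}{54}$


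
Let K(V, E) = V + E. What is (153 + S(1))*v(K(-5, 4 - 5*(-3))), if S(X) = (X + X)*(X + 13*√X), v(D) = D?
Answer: 2534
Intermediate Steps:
K(V, E) = E + V
S(X) = 2*X*(X + 13*√X) (S(X) = (2*X)*(X + 13*√X) = 2*X*(X + 13*√X))
(153 + S(1))*v(K(-5, 4 - 5*(-3))) = (153 + (2*1² + 26*1^(3/2)))*((4 - 5*(-3)) - 5) = (153 + (2*1 + 26*1))*((4 + 15) - 5) = (153 + (2 + 26))*(19 - 5) = (153 + 28)*14 = 181*14 = 2534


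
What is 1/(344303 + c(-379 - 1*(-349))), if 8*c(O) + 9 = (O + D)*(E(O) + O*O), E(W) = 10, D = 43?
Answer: 8/2766245 ≈ 2.8920e-6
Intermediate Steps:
c(O) = -9/8 + (10 + O²)*(43 + O)/8 (c(O) = -9/8 + ((O + 43)*(10 + O*O))/8 = -9/8 + ((43 + O)*(10 + O²))/8 = -9/8 + ((10 + O²)*(43 + O))/8 = -9/8 + (10 + O²)*(43 + O)/8)
1/(344303 + c(-379 - 1*(-349))) = 1/(344303 + (421/8 + (-379 - 1*(-349))³/8 + 5*(-379 - 1*(-349))/4 + 43*(-379 - 1*(-349))²/8)) = 1/(344303 + (421/8 + (-379 + 349)³/8 + 5*(-379 + 349)/4 + 43*(-379 + 349)²/8)) = 1/(344303 + (421/8 + (⅛)*(-30)³ + (5/4)*(-30) + (43/8)*(-30)²)) = 1/(344303 + (421/8 + (⅛)*(-27000) - 75/2 + (43/8)*900)) = 1/(344303 + (421/8 - 3375 - 75/2 + 9675/2)) = 1/(344303 + 11821/8) = 1/(2766245/8) = 8/2766245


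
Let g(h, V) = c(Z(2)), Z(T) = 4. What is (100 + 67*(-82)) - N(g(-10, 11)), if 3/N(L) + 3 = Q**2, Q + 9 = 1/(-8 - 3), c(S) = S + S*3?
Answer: -51982341/9637 ≈ -5394.0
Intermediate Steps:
c(S) = 4*S (c(S) = S + 3*S = 4*S)
Q = -100/11 (Q = -9 + 1/(-8 - 3) = -9 + 1/(-11) = -9 - 1/11 = -100/11 ≈ -9.0909)
g(h, V) = 16 (g(h, V) = 4*4 = 16)
N(L) = 363/9637 (N(L) = 3/(-3 + (-100/11)**2) = 3/(-3 + 10000/121) = 3/(9637/121) = 3*(121/9637) = 363/9637)
(100 + 67*(-82)) - N(g(-10, 11)) = (100 + 67*(-82)) - 1*363/9637 = (100 - 5494) - 363/9637 = -5394 - 363/9637 = -51982341/9637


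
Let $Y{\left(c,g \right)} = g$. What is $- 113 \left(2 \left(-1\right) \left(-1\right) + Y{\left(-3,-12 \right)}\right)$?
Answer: $1130$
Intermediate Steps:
$- 113 \left(2 \left(-1\right) \left(-1\right) + Y{\left(-3,-12 \right)}\right) = - 113 \left(2 \left(-1\right) \left(-1\right) - 12\right) = - 113 \left(\left(-2\right) \left(-1\right) - 12\right) = - 113 \left(2 - 12\right) = \left(-113\right) \left(-10\right) = 1130$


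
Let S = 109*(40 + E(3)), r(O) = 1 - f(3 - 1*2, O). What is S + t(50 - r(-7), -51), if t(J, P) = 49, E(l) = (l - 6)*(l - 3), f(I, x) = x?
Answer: 4409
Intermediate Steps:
E(l) = (-6 + l)*(-3 + l)
r(O) = 1 - O
S = 4360 (S = 109*(40 + (18 + 3² - 9*3)) = 109*(40 + (18 + 9 - 27)) = 109*(40 + 0) = 109*40 = 4360)
S + t(50 - r(-7), -51) = 4360 + 49 = 4409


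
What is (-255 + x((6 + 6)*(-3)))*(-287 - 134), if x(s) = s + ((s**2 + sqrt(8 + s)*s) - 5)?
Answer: -421000 + 30312*I*sqrt(7) ≈ -4.21e+5 + 80198.0*I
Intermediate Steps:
x(s) = -5 + s + s**2 + s*sqrt(8 + s) (x(s) = s + ((s**2 + s*sqrt(8 + s)) - 5) = s + (-5 + s**2 + s*sqrt(8 + s)) = -5 + s + s**2 + s*sqrt(8 + s))
(-255 + x((6 + 6)*(-3)))*(-287 - 134) = (-255 + (-5 + (6 + 6)*(-3) + ((6 + 6)*(-3))**2 + ((6 + 6)*(-3))*sqrt(8 + (6 + 6)*(-3))))*(-287 - 134) = (-255 + (-5 + 12*(-3) + (12*(-3))**2 + (12*(-3))*sqrt(8 + 12*(-3))))*(-421) = (-255 + (-5 - 36 + (-36)**2 - 36*sqrt(8 - 36)))*(-421) = (-255 + (-5 - 36 + 1296 - 72*I*sqrt(7)))*(-421) = (-255 + (1255 - 72*I*sqrt(7)))*(-421) = (1000 - 72*I*sqrt(7))*(-421) = -421000 + 30312*I*sqrt(7)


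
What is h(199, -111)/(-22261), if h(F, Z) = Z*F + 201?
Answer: 21888/22261 ≈ 0.98324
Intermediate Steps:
h(F, Z) = 201 + F*Z (h(F, Z) = F*Z + 201 = 201 + F*Z)
h(199, -111)/(-22261) = (201 + 199*(-111))/(-22261) = (201 - 22089)*(-1/22261) = -21888*(-1/22261) = 21888/22261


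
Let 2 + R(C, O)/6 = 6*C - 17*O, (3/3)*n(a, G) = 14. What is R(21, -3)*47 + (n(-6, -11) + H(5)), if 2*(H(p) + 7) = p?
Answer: 98719/2 ≈ 49360.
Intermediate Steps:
H(p) = -7 + p/2
n(a, G) = 14
R(C, O) = -12 - 102*O + 36*C (R(C, O) = -12 + 6*(6*C - 17*O) = -12 + 6*(-17*O + 6*C) = -12 + (-102*O + 36*C) = -12 - 102*O + 36*C)
R(21, -3)*47 + (n(-6, -11) + H(5)) = (-12 - 102*(-3) + 36*21)*47 + (14 + (-7 + (½)*5)) = (-12 + 306 + 756)*47 + (14 + (-7 + 5/2)) = 1050*47 + (14 - 9/2) = 49350 + 19/2 = 98719/2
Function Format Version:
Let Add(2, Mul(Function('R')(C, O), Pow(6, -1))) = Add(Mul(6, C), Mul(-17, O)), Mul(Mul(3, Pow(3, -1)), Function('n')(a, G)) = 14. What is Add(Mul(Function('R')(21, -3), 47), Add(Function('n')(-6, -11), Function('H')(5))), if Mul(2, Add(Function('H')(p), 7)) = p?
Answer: Rational(98719, 2) ≈ 49360.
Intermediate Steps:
Function('H')(p) = Add(-7, Mul(Rational(1, 2), p))
Function('n')(a, G) = 14
Function('R')(C, O) = Add(-12, Mul(-102, O), Mul(36, C)) (Function('R')(C, O) = Add(-12, Mul(6, Add(Mul(6, C), Mul(-17, O)))) = Add(-12, Mul(6, Add(Mul(-17, O), Mul(6, C)))) = Add(-12, Add(Mul(-102, O), Mul(36, C))) = Add(-12, Mul(-102, O), Mul(36, C)))
Add(Mul(Function('R')(21, -3), 47), Add(Function('n')(-6, -11), Function('H')(5))) = Add(Mul(Add(-12, Mul(-102, -3), Mul(36, 21)), 47), Add(14, Add(-7, Mul(Rational(1, 2), 5)))) = Add(Mul(Add(-12, 306, 756), 47), Add(14, Add(-7, Rational(5, 2)))) = Add(Mul(1050, 47), Add(14, Rational(-9, 2))) = Add(49350, Rational(19, 2)) = Rational(98719, 2)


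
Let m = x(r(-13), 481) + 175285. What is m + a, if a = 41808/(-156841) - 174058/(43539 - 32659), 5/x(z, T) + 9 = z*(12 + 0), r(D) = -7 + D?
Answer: 37235934096662059/212450544960 ≈ 1.7527e+5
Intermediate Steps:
x(z, T) = 5/(-9 + 12*z) (x(z, T) = 5/(-9 + z*(12 + 0)) = 5/(-9 + z*12) = 5/(-9 + 12*z))
a = -13877150909/853215040 (a = 41808*(-1/156841) - 174058/10880 = -41808/156841 - 174058*1/10880 = -41808/156841 - 87029/5440 = -13877150909/853215040 ≈ -16.265)
m = 43645960/249 (m = 5/(3*(-3 + 4*(-7 - 13))) + 175285 = 5/(3*(-3 + 4*(-20))) + 175285 = 5/(3*(-3 - 80)) + 175285 = (5/3)/(-83) + 175285 = (5/3)*(-1/83) + 175285 = -5/249 + 175285 = 43645960/249 ≈ 1.7529e+5)
m + a = 43645960/249 - 13877150909/853215040 = 37235934096662059/212450544960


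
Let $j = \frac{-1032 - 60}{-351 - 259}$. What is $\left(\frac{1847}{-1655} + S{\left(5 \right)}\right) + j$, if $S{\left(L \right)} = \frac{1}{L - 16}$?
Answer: $\frac{647694}{1110505} \approx 0.58324$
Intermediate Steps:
$S{\left(L \right)} = \frac{1}{-16 + L}$
$j = \frac{546}{305}$ ($j = - \frac{1092}{-610} = \left(-1092\right) \left(- \frac{1}{610}\right) = \frac{546}{305} \approx 1.7902$)
$\left(\frac{1847}{-1655} + S{\left(5 \right)}\right) + j = \left(\frac{1847}{-1655} + \frac{1}{-16 + 5}\right) + \frac{546}{305} = \left(1847 \left(- \frac{1}{1655}\right) + \frac{1}{-11}\right) + \frac{546}{305} = \left(- \frac{1847}{1655} - \frac{1}{11}\right) + \frac{546}{305} = - \frac{21972}{18205} + \frac{546}{305} = \frac{647694}{1110505}$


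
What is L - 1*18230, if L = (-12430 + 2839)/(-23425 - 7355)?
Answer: -187036603/10260 ≈ -18230.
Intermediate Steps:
L = 3197/10260 (L = -9591/(-30780) = -9591*(-1/30780) = 3197/10260 ≈ 0.31160)
L - 1*18230 = 3197/10260 - 1*18230 = 3197/10260 - 18230 = -187036603/10260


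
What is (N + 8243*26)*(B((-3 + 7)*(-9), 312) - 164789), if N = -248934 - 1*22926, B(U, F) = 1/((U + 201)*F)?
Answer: 244074109513349/25740 ≈ 9.4823e+9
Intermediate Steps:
B(U, F) = 1/(F*(201 + U)) (B(U, F) = 1/((201 + U)*F) = 1/(F*(201 + U)))
N = -271860 (N = -248934 - 22926 = -271860)
(N + 8243*26)*(B((-3 + 7)*(-9), 312) - 164789) = (-271860 + 8243*26)*(1/(312*(201 + (-3 + 7)*(-9))) - 164789) = (-271860 + 214318)*(1/(312*(201 + 4*(-9))) - 164789) = -57542*(1/(312*(201 - 36)) - 164789) = -57542*((1/312)/165 - 164789) = -57542*((1/312)*(1/165) - 164789) = -57542*(1/51480 - 164789) = -57542*(-8483337719/51480) = 244074109513349/25740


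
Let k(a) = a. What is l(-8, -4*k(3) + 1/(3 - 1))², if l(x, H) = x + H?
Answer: 1521/4 ≈ 380.25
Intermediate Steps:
l(x, H) = H + x
l(-8, -4*k(3) + 1/(3 - 1))² = ((-4*3 + 1/(3 - 1)) - 8)² = ((-12 + 1/2) - 8)² = ((-12 + ½) - 8)² = (-23/2 - 8)² = (-39/2)² = 1521/4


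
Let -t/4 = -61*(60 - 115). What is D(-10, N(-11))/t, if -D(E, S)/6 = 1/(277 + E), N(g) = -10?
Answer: 1/597190 ≈ 1.6745e-6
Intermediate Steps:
D(E, S) = -6/(277 + E)
t = -13420 (t = -(-244)*(60 - 115) = -(-244)*(-55) = -4*3355 = -13420)
D(-10, N(-11))/t = -6/(277 - 10)/(-13420) = -6/267*(-1/13420) = -6*1/267*(-1/13420) = -2/89*(-1/13420) = 1/597190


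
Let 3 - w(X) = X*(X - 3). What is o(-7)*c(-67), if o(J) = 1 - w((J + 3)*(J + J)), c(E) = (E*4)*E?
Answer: 53257496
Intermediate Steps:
w(X) = 3 - X*(-3 + X) (w(X) = 3 - X*(X - 3) = 3 - X*(-3 + X))
c(E) = 4*E**2 (c(E) = (4*E)*E = 4*E**2)
o(J) = -2 - 6*J*(3 + J) + 4*J**2*(3 + J)**2 (o(J) = 1 - (3 - ((J + 3)*(J + J))**2 + 3*((J + 3)*(J + J))) = 1 - (3 - ((3 + J)*(2*J))**2 + 3*((3 + J)*(2*J))) = 1 - (3 - (2*J*(3 + J))**2 + 3*(2*J*(3 + J))) = 1 - (3 - 4*J**2*(3 + J)**2 + 6*J*(3 + J)) = 1 + (-3 - 6*J*(3 + J) + 4*J**2*(3 + J)**2) = -2 - 6*J*(3 + J) + 4*J**2*(3 + J)**2)
o(-7)*c(-67) = (-2 - 6*(-7)*(3 - 7) + 4*(-7)**2*(3 - 7)**2)*(4*(-67)**2) = (-2 - 6*(-7)*(-4) + 4*49*(-4)**2)*(4*4489) = (-2 - 168 + 4*49*16)*17956 = (-2 - 168 + 3136)*17956 = 2966*17956 = 53257496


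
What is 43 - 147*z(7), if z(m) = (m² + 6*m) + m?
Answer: -14363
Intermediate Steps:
z(m) = m² + 7*m
43 - 147*z(7) = 43 - 1029*(7 + 7) = 43 - 1029*14 = 43 - 147*98 = 43 - 14406 = -14363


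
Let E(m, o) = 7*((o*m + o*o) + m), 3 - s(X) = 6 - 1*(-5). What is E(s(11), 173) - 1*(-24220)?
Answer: 223979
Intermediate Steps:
s(X) = -8 (s(X) = 3 - (6 - 1*(-5)) = 3 - (6 + 5) = 3 - 1*11 = 3 - 11 = -8)
E(m, o) = 7*m + 7*o**2 + 7*m*o (E(m, o) = 7*((m*o + o**2) + m) = 7*((o**2 + m*o) + m) = 7*(m + o**2 + m*o) = 7*m + 7*o**2 + 7*m*o)
E(s(11), 173) - 1*(-24220) = (7*(-8) + 7*173**2 + 7*(-8)*173) - 1*(-24220) = (-56 + 7*29929 - 9688) + 24220 = (-56 + 209503 - 9688) + 24220 = 199759 + 24220 = 223979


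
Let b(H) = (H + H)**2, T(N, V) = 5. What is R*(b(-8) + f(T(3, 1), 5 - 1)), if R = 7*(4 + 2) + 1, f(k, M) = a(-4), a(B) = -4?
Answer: 10836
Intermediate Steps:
f(k, M) = -4
R = 43 (R = 7*6 + 1 = 42 + 1 = 43)
b(H) = 4*H**2 (b(H) = (2*H)**2 = 4*H**2)
R*(b(-8) + f(T(3, 1), 5 - 1)) = 43*(4*(-8)**2 - 4) = 43*(4*64 - 4) = 43*(256 - 4) = 43*252 = 10836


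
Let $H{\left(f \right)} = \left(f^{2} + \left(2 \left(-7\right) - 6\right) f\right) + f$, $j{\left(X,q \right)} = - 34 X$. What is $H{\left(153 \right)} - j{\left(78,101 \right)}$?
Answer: $23154$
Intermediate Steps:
$H{\left(f \right)} = f^{2} - 19 f$ ($H{\left(f \right)} = \left(f^{2} + \left(-14 - 6\right) f\right) + f = \left(f^{2} - 20 f\right) + f = f^{2} - 19 f$)
$H{\left(153 \right)} - j{\left(78,101 \right)} = 153 \left(-19 + 153\right) - \left(-34\right) 78 = 153 \cdot 134 - -2652 = 20502 + 2652 = 23154$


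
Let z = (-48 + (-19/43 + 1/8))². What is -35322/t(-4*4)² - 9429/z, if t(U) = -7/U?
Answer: -356870800991424/1933803487 ≈ -1.8454e+5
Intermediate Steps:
z = 276257641/118336 (z = (-48 + (-19*1/43 + 1*(⅛)))² = (-48 + (-19/43 + ⅛))² = (-48 - 109/344)² = (-16621/344)² = 276257641/118336 ≈ 2334.5)
-35322/t(-4*4)² - 9429/z = -35322/((-7/((-4*4)))²) - 9429/276257641/118336 = -35322/((-7/(-16))²) - 9429*118336/276257641 = -35322/((-7*(-1/16))²) - 1115790144/276257641 = -35322/((7/16)²) - 1115790144/276257641 = -35322/49/256 - 1115790144/276257641 = -35322*256/49 - 1115790144/276257641 = -1291776/7 - 1115790144/276257641 = -356870800991424/1933803487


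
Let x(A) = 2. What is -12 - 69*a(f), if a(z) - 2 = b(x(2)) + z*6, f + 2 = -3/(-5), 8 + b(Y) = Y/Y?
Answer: 4563/5 ≈ 912.60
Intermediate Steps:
b(Y) = -7 (b(Y) = -8 + Y/Y = -8 + 1 = -7)
f = -7/5 (f = -2 - 3/(-5) = -2 - 3*(-⅕) = -2 + ⅗ = -7/5 ≈ -1.4000)
a(z) = -5 + 6*z (a(z) = 2 + (-7 + z*6) = 2 + (-7 + 6*z) = -5 + 6*z)
-12 - 69*a(f) = -12 - 69*(-5 + 6*(-7/5)) = -12 - 69*(-5 - 42/5) = -12 - 69*(-67/5) = -12 + 4623/5 = 4563/5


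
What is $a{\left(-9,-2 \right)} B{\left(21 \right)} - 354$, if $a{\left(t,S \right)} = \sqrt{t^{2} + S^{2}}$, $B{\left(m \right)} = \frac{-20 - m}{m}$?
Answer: $-354 - \frac{41 \sqrt{85}}{21} \approx -372.0$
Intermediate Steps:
$B{\left(m \right)} = \frac{-20 - m}{m}$
$a{\left(t,S \right)} = \sqrt{S^{2} + t^{2}}$
$a{\left(-9,-2 \right)} B{\left(21 \right)} - 354 = \sqrt{\left(-2\right)^{2} + \left(-9\right)^{2}} \frac{-20 - 21}{21} - 354 = \sqrt{4 + 81} \frac{-20 - 21}{21} - 354 = \sqrt{85} \cdot \frac{1}{21} \left(-41\right) - 354 = \sqrt{85} \left(- \frac{41}{21}\right) - 354 = - \frac{41 \sqrt{85}}{21} - 354 = -354 - \frac{41 \sqrt{85}}{21}$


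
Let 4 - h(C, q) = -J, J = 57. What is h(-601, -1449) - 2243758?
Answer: -2243697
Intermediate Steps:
h(C, q) = 61 (h(C, q) = 4 - (-1)*57 = 4 - 1*(-57) = 4 + 57 = 61)
h(-601, -1449) - 2243758 = 61 - 2243758 = -2243697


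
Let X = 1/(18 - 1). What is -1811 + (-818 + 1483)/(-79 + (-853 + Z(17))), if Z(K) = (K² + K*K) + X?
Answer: -10908092/6017 ≈ -1812.9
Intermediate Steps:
X = 1/17 ≈ 0.058824
Z(K) = 1/17 + 2*K² (Z(K) = (K² + K*K) + 1/17 = (K² + K²) + 1/17 = 2*K² + 1/17 = 1/17 + 2*K²)
-1811 + (-818 + 1483)/(-79 + (-853 + Z(17))) = -1811 + (-818 + 1483)/(-79 + (-853 + (1/17 + 2*17²))) = -1811 + 665/(-79 + (-853 + (1/17 + 2*289))) = -1811 + 665/(-79 + (-853 + (1/17 + 578))) = -1811 + 665/(-79 + (-853 + 9827/17)) = -1811 + 665/(-79 - 4674/17) = -1811 + 665/(-6017/17) = -1811 + 665*(-17/6017) = -1811 - 11305/6017 = -10908092/6017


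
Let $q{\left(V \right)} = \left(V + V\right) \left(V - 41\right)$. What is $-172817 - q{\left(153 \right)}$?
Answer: $-207089$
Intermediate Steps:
$q{\left(V \right)} = 2 V \left(-41 + V\right)$
$-172817 - q{\left(153 \right)} = -172817 - 2 \cdot 153 \left(-41 + 153\right) = -172817 - 2 \cdot 153 \cdot 112 = -172817 - 34272 = -207089$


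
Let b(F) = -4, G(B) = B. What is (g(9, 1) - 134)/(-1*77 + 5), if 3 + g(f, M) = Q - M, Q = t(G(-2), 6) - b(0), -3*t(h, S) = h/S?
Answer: 1205/648 ≈ 1.8596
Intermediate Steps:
t(h, S) = -h/(3*S)
Q = 37/9 (Q = -⅓*(-2)/6 - 1*(-4) = -⅓*(-2)*⅙ + 4 = ⅑ + 4 = 37/9 ≈ 4.1111)
g(f, M) = 10/9 - M (g(f, M) = -3 + (37/9 - M) = 10/9 - M)
(g(9, 1) - 134)/(-1*77 + 5) = ((10/9 - 1*1) - 134)/(-1*77 + 5) = ((10/9 - 1) - 134)/(-77 + 5) = (⅑ - 134)/(-72) = -1205/9*(-1/72) = 1205/648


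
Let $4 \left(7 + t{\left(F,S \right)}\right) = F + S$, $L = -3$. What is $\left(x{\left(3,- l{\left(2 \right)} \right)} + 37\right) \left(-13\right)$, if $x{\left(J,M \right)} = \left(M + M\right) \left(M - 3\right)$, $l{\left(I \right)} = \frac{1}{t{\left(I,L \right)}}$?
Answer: $- \frac{395889}{841} \approx -470.74$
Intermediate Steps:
$t{\left(F,S \right)} = -7 + \frac{F}{4} + \frac{S}{4}$ ($t{\left(F,S \right)} = -7 + \frac{F + S}{4} = -7 + \left(\frac{F}{4} + \frac{S}{4}\right) = -7 + \frac{F}{4} + \frac{S}{4}$)
$l{\left(I \right)} = \frac{1}{- \frac{31}{4} + \frac{I}{4}}$ ($l{\left(I \right)} = \frac{1}{-7 + \frac{I}{4} + \frac{1}{4} \left(-3\right)} = \frac{1}{-7 + \frac{I}{4} - \frac{3}{4}} = \frac{1}{- \frac{31}{4} + \frac{I}{4}}$)
$x{\left(J,M \right)} = 2 M \left(-3 + M\right)$
$\left(x{\left(3,- l{\left(2 \right)} \right)} + 37\right) \left(-13\right) = \left(2 \left(- \frac{4}{-31 + 2}\right) \left(-3 - \frac{4}{-31 + 2}\right) + 37\right) \left(-13\right) = \left(2 \left(- \frac{4}{-29}\right) \left(-3 - \frac{4}{-29}\right) + 37\right) \left(-13\right) = \left(2 \left(- \frac{4 \left(-1\right)}{29}\right) \left(-3 - 4 \left(- \frac{1}{29}\right)\right) + 37\right) \left(-13\right) = \left(2 \left(\left(-1\right) \left(- \frac{4}{29}\right)\right) \left(-3 - - \frac{4}{29}\right) + 37\right) \left(-13\right) = \left(2 \cdot \frac{4}{29} \left(-3 + \frac{4}{29}\right) + 37\right) \left(-13\right) = \left(2 \cdot \frac{4}{29} \left(- \frac{83}{29}\right) + 37\right) \left(-13\right) = \left(- \frac{664}{841} + 37\right) \left(-13\right) = \frac{30453}{841} \left(-13\right) = - \frac{395889}{841}$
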